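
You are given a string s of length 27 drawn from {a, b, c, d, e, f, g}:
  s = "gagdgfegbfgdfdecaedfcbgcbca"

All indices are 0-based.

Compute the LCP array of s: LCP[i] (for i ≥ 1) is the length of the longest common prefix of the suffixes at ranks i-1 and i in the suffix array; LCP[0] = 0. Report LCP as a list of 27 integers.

[0, 1, 1, 0, 1, 1, 0, 2, 1, 2, 0, 1, 2, 1, 0, 1, 1, 0, 1, 1, 1, 0, 1, 1, 1, 2, 1]

rank | idx | suffix
   0 |  26 | a
   1 |  16 | aedfcbgcbca
   2 |   1 | agdgfegbfgdfdecaedfcbgcbca
   3 |  24 | bca
   4 |   8 | bfgdfdecaedfcbgcbca
   5 |  21 | bgcbca
   6 |  25 | ca
   7 |  15 | caedfcbgcbca
   8 |  23 | cbca
   9 |  20 | cbgcbca
  10 |  13 | decaedfcbgcbca
  11 |  18 | dfcbgcbca
  12 |  11 | dfdecaedfcbgcbca
  13 |   3 | dgfegbfgdfdecaedfcbgcbca
  14 |  14 | ecaedfcbgcbca
  15 |  17 | edfcbgcbca
  16 |   6 | egbfgdfdecaedfcbgcbca
  17 |  19 | fcbgcbca
  18 |  12 | fdecaedfcbgcbca
  19 |   5 | fegbfgdfdecaedfcbgcbca
  20 |   9 | fgdfdecaedfcbgcbca
  21 |   0 | gagdgfegbfgdfdecaedfcbgcbca
  22 |   7 | gbfgdfdecaedfcbgcbca
  23 |  22 | gcbca
  24 |  10 | gdfdecaedfcbgcbca
  25 |   2 | gdgfegbfgdfdecaedfcbgcbca
  26 |   4 | gfegbfgdfdecaedfcbgcbca

SA = [26, 16, 1, 24, 8, 21, 25, 15, 23, 20, 13, 18, 11, 3, 14, 17, 6, 19, 12, 5, 9, 0, 7, 22, 10, 2, 4]
i: (SA[i-1],SA[i]) lcp shared
  1: (26,16) 1 'a'
  2: (16,1) 1 'a'
  3: (1,24) 0 ''
  4: (24,8) 1 'b'
  5: (8,21) 1 'b'
  6: (21,25) 0 ''
  7: (25,15) 2 'ca'
  8: (15,23) 1 'c'
  9: (23,20) 2 'cb'
  10: (20,13) 0 ''
  11: (13,18) 1 'd'
  12: (18,11) 2 'df'
  13: (11,3) 1 'd'
  14: (3,14) 0 ''
  15: (14,17) 1 'e'
  16: (17,6) 1 'e'
  17: (6,19) 0 ''
  18: (19,12) 1 'f'
  19: (12,5) 1 'f'
  20: (5,9) 1 'f'
  21: (9,0) 0 ''
  22: (0,7) 1 'g'
  23: (7,22) 1 'g'
  24: (22,10) 1 'g'
  25: (10,2) 2 'gd'
  26: (2,4) 1 'g'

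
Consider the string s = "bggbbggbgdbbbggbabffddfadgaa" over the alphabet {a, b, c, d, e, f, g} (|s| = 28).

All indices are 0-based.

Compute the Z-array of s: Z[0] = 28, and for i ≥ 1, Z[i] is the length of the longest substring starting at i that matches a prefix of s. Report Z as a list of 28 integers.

Z[0]=28
i=1: fresh scan; Z[1]=0
i=2: fresh scan; Z[2]=0
i=3: fresh scan; Z[3]=1 extend→box=[3,4)
i=4: fresh scan; Z[4]=4 extend→box=[4,8)
i=5: min(r-i=3, Z[1]=0)=0; Z[5]=0
i=6: min(r-i=2, Z[2]=0)=0; Z[6]=0
i=7: min(r-i=1, Z[3]=1)=1; Z[7]=2 extend→box=[7,9)
i=8: min(r-i=1, Z[1]=0)=0; Z[8]=0
i=9: fresh scan; Z[9]=0
i=10: fresh scan; Z[10]=1 extend→box=[10,11)
i=11: fresh scan; Z[11]=1 extend→box=[11,12)
i=12: fresh scan; Z[12]=4 extend→box=[12,16)
i=13: min(r-i=3, Z[1]=0)=0; Z[13]=0
i=14: min(r-i=2, Z[2]=0)=0; Z[14]=0
i=15: min(r-i=1, Z[3]=1)=1; Z[15]=1
i=16: fresh scan; Z[16]=0
i=17: fresh scan; Z[17]=1 extend→box=[17,18)
i=18: fresh scan; Z[18]=0
i=19: fresh scan; Z[19]=0
i=20: fresh scan; Z[20]=0
i=21: fresh scan; Z[21]=0
i=22: fresh scan; Z[22]=0
i=23: fresh scan; Z[23]=0
i=24: fresh scan; Z[24]=0
i=25: fresh scan; Z[25]=0
i=26: fresh scan; Z[26]=0
i=27: fresh scan; Z[27]=0

[28, 0, 0, 1, 4, 0, 0, 2, 0, 0, 1, 1, 4, 0, 0, 1, 0, 1, 0, 0, 0, 0, 0, 0, 0, 0, 0, 0]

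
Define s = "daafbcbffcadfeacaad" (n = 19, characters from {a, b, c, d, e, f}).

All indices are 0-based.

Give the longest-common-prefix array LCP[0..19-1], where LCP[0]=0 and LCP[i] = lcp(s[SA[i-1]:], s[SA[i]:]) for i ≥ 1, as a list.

sorted suffixes:
  #0 SA[0]=16  'aad'
  #1 SA[1]=1  'aafbcbffcadfeacaad'
  #2 SA[2]=14  'acaad'
  #3 SA[3]=17  'ad'
  #4 SA[4]=10  'adfeacaad'
  #5 SA[5]=2  'afbcbffcadfeacaad'
  #6 SA[6]=4  'bcbffcadfeacaad'
  #7 SA[7]=6  'bffcadfeacaad'
  #8 SA[8]=15  'caad'
  #9 SA[9]=9  'cadfeacaad'
  #10 SA[10]=5  'cbffcadfeacaad'
  #11 SA[11]=18  'd'
  #12 SA[12]=0  'daafbcbffcadfeacaad'
  #13 SA[13]=11  'dfeacaad'
  #14 SA[14]=13  'eacaad'
  #15 SA[15]=3  'fbcbffcadfeacaad'
  #16 SA[16]=8  'fcadfeacaad'
  #17 SA[17]=12  'feacaad'
  #18 SA[18]=7  'ffcadfeacaad'

SA = [16, 1, 14, 17, 10, 2, 4, 6, 15, 9, 5, 18, 0, 11, 13, 3, 8, 12, 7]
i: (SA[i-1],SA[i]) lcp shared
  1: (16,1) 2 'aa'
  2: (1,14) 1 'a'
  3: (14,17) 1 'a'
  4: (17,10) 2 'ad'
  5: (10,2) 1 'a'
  6: (2,4) 0 ''
  7: (4,6) 1 'b'
  8: (6,15) 0 ''
  9: (15,9) 2 'ca'
  10: (9,5) 1 'c'
  11: (5,18) 0 ''
  12: (18,0) 1 'd'
  13: (0,11) 1 'd'
  14: (11,13) 0 ''
  15: (13,3) 0 ''
  16: (3,8) 1 'f'
  17: (8,12) 1 'f'
  18: (12,7) 1 'f'

[0, 2, 1, 1, 2, 1, 0, 1, 0, 2, 1, 0, 1, 1, 0, 0, 1, 1, 1]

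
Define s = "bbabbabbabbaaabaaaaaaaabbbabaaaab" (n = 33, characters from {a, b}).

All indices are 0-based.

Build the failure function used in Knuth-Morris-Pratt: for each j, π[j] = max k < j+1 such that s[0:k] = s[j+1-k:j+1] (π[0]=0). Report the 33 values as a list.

π[0] = 0
j=1 s[j]='b': π[1]=1 (border 'b')
j=2 s[j]='a': k: 1→0; π[2]=0 (border '')
j=3 s[j]='b': π[3]=1 (border 'b')
j=4 s[j]='b': π[4]=2 (border 'bb')
j=5 s[j]='a': π[5]=3 (border 'bba')
j=6 s[j]='b': π[6]=4 (border 'bbab')
j=7 s[j]='b': π[7]=5 (border 'bbabb')
j=8 s[j]='a': π[8]=6 (border 'bbabba')
j=9 s[j]='b': π[9]=7 (border 'bbabbab')
j=10 s[j]='b': π[10]=8 (border 'bbabbabb')
j=11 s[j]='a': π[11]=9 (border 'bbabbabba')
j=12 s[j]='a': k: 9→6→3→0; π[12]=0 (border '')
j=13 s[j]='a': π[13]=0 (border '')
j=14 s[j]='b': π[14]=1 (border 'b')
j=15 s[j]='a': k: 1→0; π[15]=0 (border '')
j=16 s[j]='a': π[16]=0 (border '')
j=17 s[j]='a': π[17]=0 (border '')
j=18 s[j]='a': π[18]=0 (border '')
j=19 s[j]='a': π[19]=0 (border '')
j=20 s[j]='a': π[20]=0 (border '')
j=21 s[j]='a': π[21]=0 (border '')
j=22 s[j]='a': π[22]=0 (border '')
j=23 s[j]='b': π[23]=1 (border 'b')
j=24 s[j]='b': π[24]=2 (border 'bb')
j=25 s[j]='b': k: 2→1; π[25]=2 (border 'bb')
j=26 s[j]='a': π[26]=3 (border 'bba')
j=27 s[j]='b': π[27]=4 (border 'bbab')
j=28 s[j]='a': k: 4→1→0; π[28]=0 (border '')
j=29 s[j]='a': π[29]=0 (border '')
j=30 s[j]='a': π[30]=0 (border '')
j=31 s[j]='a': π[31]=0 (border '')
j=32 s[j]='b': π[32]=1 (border 'b')

[0, 1, 0, 1, 2, 3, 4, 5, 6, 7, 8, 9, 0, 0, 1, 0, 0, 0, 0, 0, 0, 0, 0, 1, 2, 2, 3, 4, 0, 0, 0, 0, 1]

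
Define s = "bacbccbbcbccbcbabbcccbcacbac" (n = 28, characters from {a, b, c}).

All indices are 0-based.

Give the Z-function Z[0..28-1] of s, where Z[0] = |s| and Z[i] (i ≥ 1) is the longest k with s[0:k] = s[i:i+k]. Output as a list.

[28, 0, 0, 1, 0, 0, 1, 1, 0, 1, 0, 0, 1, 0, 2, 0, 1, 1, 0, 0, 0, 1, 0, 0, 0, 3, 0, 0]

Z[0]=28
i=1: outside box; Z[1]=0
i=2: outside box; Z[2]=0
i=3: outside box; Z[3]=1 grow→box=[3,4)
i=4: outside box; Z[4]=0
i=5: outside box; Z[5]=0
i=6: outside box; Z[6]=1 grow→box=[6,7)
i=7: outside box; Z[7]=1 grow→box=[7,8)
i=8: outside box; Z[8]=0
i=9: outside box; Z[9]=1 grow→box=[9,10)
i=10: outside box; Z[10]=0
i=11: outside box; Z[11]=0
i=12: outside box; Z[12]=1 grow→box=[12,13)
i=13: outside box; Z[13]=0
i=14: outside box; Z[14]=2 grow→box=[14,16)
i=15: min(r-i=1, Z[1]=0)=0; Z[15]=0
i=16: outside box; Z[16]=1 grow→box=[16,17)
i=17: outside box; Z[17]=1 grow→box=[17,18)
i=18: outside box; Z[18]=0
i=19: outside box; Z[19]=0
i=20: outside box; Z[20]=0
i=21: outside box; Z[21]=1 grow→box=[21,22)
i=22: outside box; Z[22]=0
i=23: outside box; Z[23]=0
i=24: outside box; Z[24]=0
i=25: outside box; Z[25]=3 grow→box=[25,28)
i=26: min(r-i=2, Z[1]=0)=0; Z[26]=0
i=27: min(r-i=1, Z[2]=0)=0; Z[27]=0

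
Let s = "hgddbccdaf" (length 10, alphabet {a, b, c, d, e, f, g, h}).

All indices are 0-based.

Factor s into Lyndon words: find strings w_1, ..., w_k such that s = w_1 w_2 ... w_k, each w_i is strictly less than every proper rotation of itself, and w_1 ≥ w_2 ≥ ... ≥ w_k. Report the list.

emit factor 1: 'h' (i=0, period=1)
emit factor 2: 'g' (i=1, period=1)
emit factor 3: 'd' (i=2, period=1)
emit factor 4: 'd' (i=3, period=1)
emit factor 5: 'bccd' (i=4, period=4)
emit factor 6: 'af' (i=8, period=2)

["h", "g", "d", "d", "bccd", "af"]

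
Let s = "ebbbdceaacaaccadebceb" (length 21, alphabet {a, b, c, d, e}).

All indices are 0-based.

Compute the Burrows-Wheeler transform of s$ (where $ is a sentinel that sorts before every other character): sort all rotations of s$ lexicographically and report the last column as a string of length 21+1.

rank  rotation                last
    0  $ebbbdceaacaaccadebceb  b
    1  aacaaccadebceb$ebbbdce  e
    2  aaccadebceb$ebbbdceaac  c
    3  acaaccadebceb$ebbbdcea  a
    4  accadebceb$ebbbdceaaca  a
    5  adebceb$ebbbdceaacaacc  c
    6  b$ebbbdceaacaaccadebce  e
    7  bbbdceaacaaccadebceb$e  e
    8  bbdceaacaaccadebceb$eb  b
    9  bceb$ebbbdceaacaaccade  e
   10  bdceaacaaccadebceb$ebb  b
   11  caaccadebceb$ebbbdceaa  a
   12  cadebceb$ebbbdceaacaac  c
   13  ccadebceb$ebbbdceaacaa  a
   14  ceaacaaccadebceb$ebbbd  d
   15  ceb$ebbbdceaacaaccadeb  b
   16  dceaacaaccadebceb$ebbb  b
   17  debceb$ebbbdceaacaacca  a
   18  eaacaaccadebceb$ebbbdc  c
   19  eb$ebbbdceaacaaccadebc  c
   20  ebbbdceaacaaccadebceb$  $
   21  ebceb$ebbbdceaacaaccad  d

becaaceebebacadbbacc$d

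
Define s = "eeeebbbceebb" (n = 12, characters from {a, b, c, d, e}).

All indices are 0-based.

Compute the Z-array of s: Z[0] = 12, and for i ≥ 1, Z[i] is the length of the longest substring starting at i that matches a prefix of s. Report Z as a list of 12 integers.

[12, 3, 2, 1, 0, 0, 0, 0, 2, 1, 0, 0]

Z[0]=12
i=1: i≥r, start 0; Z[1]=3 scan→box=[1,4)
i=2: min(r-i=2, Z[1]=3)=2; Z[2]=2
i=3: min(r-i=1, Z[2]=2)=1; Z[3]=1
i=4: i≥r, start 0; Z[4]=0
i=5: i≥r, start 0; Z[5]=0
i=6: i≥r, start 0; Z[6]=0
i=7: i≥r, start 0; Z[7]=0
i=8: i≥r, start 0; Z[8]=2 scan→box=[8,10)
i=9: min(r-i=1, Z[1]=3)=1; Z[9]=1
i=10: i≥r, start 0; Z[10]=0
i=11: i≥r, start 0; Z[11]=0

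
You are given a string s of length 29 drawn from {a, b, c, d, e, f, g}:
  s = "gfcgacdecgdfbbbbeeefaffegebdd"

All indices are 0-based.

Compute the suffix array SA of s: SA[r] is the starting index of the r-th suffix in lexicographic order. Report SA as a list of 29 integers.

rank→(start, suffix):
  0 → (4, 'acdecgdfbbbbeeefaffegebdd')
  1 → (20, 'affegebdd')
  2 → (12, 'bbbbeeefaffegebdd')
  3 → (13, 'bbbeeefaffegebdd')
  4 → (14, 'bbeeefaffegebdd')
  5 → (26, 'bdd')
  6 → (15, 'beeefaffegebdd')
  7 → (5, 'cdecgdfbbbbeeefaffegebdd')
  8 → (2, 'cgacdecgdfbbbbeeefaffegebdd')
  9 → (8, 'cgdfbbbbeeefaffegebdd')
  10 → (28, 'd')
  11 → (27, 'dd')
  12 → (6, 'decgdfbbbbeeefaffegebdd')
  13 → (10, 'dfbbbbeeefaffegebdd')
  14 → (25, 'ebdd')
  15 → (7, 'ecgdfbbbbeeefaffegebdd')
  16 → (16, 'eeefaffegebdd')
  17 → (17, 'eefaffegebdd')
  18 → (18, 'efaffegebdd')
  19 → (23, 'egebdd')
  20 → (19, 'faffegebdd')
  21 → (11, 'fbbbbeeefaffegebdd')
  22 → (1, 'fcgacdecgdfbbbbeeefaffegebdd')
  23 → (22, 'fegebdd')
  24 → (21, 'ffegebdd')
  25 → (3, 'gacdecgdfbbbbeeefaffegebdd')
  26 → (9, 'gdfbbbbeeefaffegebdd')
  27 → (24, 'gebdd')
  28 → (0, 'gfcgacdecgdfbbbbeeefaffegebdd')

[4, 20, 12, 13, 14, 26, 15, 5, 2, 8, 28, 27, 6, 10, 25, 7, 16, 17, 18, 23, 19, 11, 1, 22, 21, 3, 9, 24, 0]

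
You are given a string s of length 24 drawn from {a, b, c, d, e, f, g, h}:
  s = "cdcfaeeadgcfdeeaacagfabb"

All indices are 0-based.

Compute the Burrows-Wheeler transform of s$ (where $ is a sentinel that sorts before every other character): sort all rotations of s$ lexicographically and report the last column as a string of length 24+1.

befaefcbaa$dgcfaeedagccda

rank  rotation                   last
    0  $cdcfaeeadgcfdeeaacagfabb  b
    1  aacagfabb$cdcfaeeadgcfdee  e
    2  abb$cdcfaeeadgcfdeeaacagf  f
    3  acagfabb$cdcfaeeadgcfdeea  a
    4  adgcfdeeaacagfabb$cdcfaee  e
    5  aeeadgcfdeeaacagfabb$cdcf  f
    6  agfabb$cdcfaeeadgcfdeeaac  c
    7  b$cdcfaeeadgcfdeeaacagfab  b
    8  bb$cdcfaeeadgcfdeeaacagfa  a
    9  cagfabb$cdcfaeeadgcfdeeaa  a
   10  cdcfaeeadgcfdeeaacagfabb$  $
   11  cfaeeadgcfdeeaacagfabb$cd  d
   12  cfdeeaacagfabb$cdcfaeeadg  g
   13  dcfaeeadgcfdeeaacagfabb$c  c
   14  deeaacagfabb$cdcfaeeadgcf  f
   15  dgcfdeeaacagfabb$cdcfaeea  a
   16  eaacagfabb$cdcfaeeadgcfde  e
   17  eadgcfdeeaacagfabb$cdcfae  e
   18  eeaacagfabb$cdcfaeeadgcfd  d
   19  eeadgcfdeeaacagfabb$cdcfa  a
   20  fabb$cdcfaeeadgcfdeeaacag  g
   21  faeeadgcfdeeaacagfabb$cdc  c
   22  fdeeaacagfabb$cdcfaeeadgc  c
   23  gcfdeeaacagfabb$cdcfaeead  d
   24  gfabb$cdcfaeeadgcfdeeaaca  a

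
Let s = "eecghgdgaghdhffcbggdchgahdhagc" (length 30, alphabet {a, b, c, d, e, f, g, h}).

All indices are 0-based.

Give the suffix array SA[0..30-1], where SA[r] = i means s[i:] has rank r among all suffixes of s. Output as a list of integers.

sorted suffixes:
  #0 SA[0]=27  'agc'
  #1 SA[1]=8  'aghdhffcbggdchgahdhagc'
  #2 SA[2]=23  'ahdhagc'
  #3 SA[3]=16  'bggdchgahdhagc'
  #4 SA[4]=29  'c'
  #5 SA[5]=15  'cbggdchgahdhagc'
  #6 SA[6]=2  'cghgdgaghdhffcbggdchgahdhagc'
  #7 SA[7]=20  'chgahdhagc'
  #8 SA[8]=19  'dchgahdhagc'
  #9 SA[9]=6  'dgaghdhffcbggdchgahdhagc'
  #10 SA[10]=25  'dhagc'
  #11 SA[11]=11  'dhffcbggdchgahdhagc'
  #12 SA[12]=1  'ecghgdgaghdhffcbggdchgahdhagc'
  #13 SA[13]=0  'eecghgdgaghdhffcbggdchgahdhagc'
  #14 SA[14]=14  'fcbggdchgahdhagc'
  #15 SA[15]=13  'ffcbggdchgahdhagc'
  #16 SA[16]=7  'gaghdhffcbggdchgahdhagc'
  #17 SA[17]=22  'gahdhagc'
  #18 SA[18]=28  'gc'
  #19 SA[19]=18  'gdchgahdhagc'
  #20 SA[20]=5  'gdgaghdhffcbggdchgahdhagc'
  #21 SA[21]=17  'ggdchgahdhagc'
  #22 SA[22]=9  'ghdhffcbggdchgahdhagc'
  #23 SA[23]=3  'ghgdgaghdhffcbggdchgahdhagc'
  #24 SA[24]=26  'hagc'
  #25 SA[25]=24  'hdhagc'
  #26 SA[26]=10  'hdhffcbggdchgahdhagc'
  #27 SA[27]=12  'hffcbggdchgahdhagc'
  #28 SA[28]=21  'hgahdhagc'
  #29 SA[29]=4  'hgdgaghdhffcbggdchgahdhagc'

[27, 8, 23, 16, 29, 15, 2, 20, 19, 6, 25, 11, 1, 0, 14, 13, 7, 22, 28, 18, 5, 17, 9, 3, 26, 24, 10, 12, 21, 4]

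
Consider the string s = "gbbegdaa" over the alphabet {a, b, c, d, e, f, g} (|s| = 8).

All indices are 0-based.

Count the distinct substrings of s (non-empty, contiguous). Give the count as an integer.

33

rank | idx | suffix
   0 |   7 | a
   1 |   6 | aa
   2 |   1 | bbegdaa
   3 |   2 | begdaa
   4 |   5 | daa
   5 |   3 | egdaa
   6 |   0 | gbbegdaa
   7 |   4 | gdaa

SA = [7, 6, 1, 2, 5, 3, 0, 4]
[i] adj suffixes → lcp
  [1] 7/6 → 1 ('a')
  [2] 6/1 → 0 ('')
  [3] 1/2 → 1 ('b')
  [4] 2/5 → 0 ('')
  [5] 5/3 → 0 ('')
  [6] 3/0 → 0 ('')
  [7] 0/4 → 1 ('g')

n(n+1)/2 = 8·9/2 = 36
Σ LCP = 0 + 1 + 0 + 1 + 0 + 0 + 0 + 1 = 3
distinct = 36 − 3 = 33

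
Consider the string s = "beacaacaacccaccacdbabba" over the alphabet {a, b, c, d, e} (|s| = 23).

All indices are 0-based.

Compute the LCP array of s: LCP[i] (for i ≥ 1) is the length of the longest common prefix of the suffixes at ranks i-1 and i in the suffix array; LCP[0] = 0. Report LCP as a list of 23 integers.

[0, 1, 3, 1, 1, 5, 2, 3, 2, 0, 2, 1, 1, 0, 4, 2, 3, 1, 4, 2, 1, 0, 0]

rank | idx | suffix
   0 |  22 | a
   1 |   4 | aacaacccaccacdbabba
   2 |   7 | aacccaccacdbabba
   3 |  19 | abba
   4 |   2 | acaacaacccaccacdbabba
   5 |   5 | acaacccaccacdbabba
   6 |  12 | accacdbabba
   7 |   8 | acccaccacdbabba
   8 |  15 | acdbabba
   9 |  21 | ba
  10 |  18 | babba
  11 |  20 | bba
  12 |   0 | beacaacaacccaccacdbabba
  13 |   3 | caacaacccaccacdbabba
  14 |   6 | caacccaccacdbabba
  15 |  11 | caccacdbabba
  16 |  14 | cacdbabba
  17 |  10 | ccaccacdbabba
  18 |  13 | ccacdbabba
  19 |   9 | cccaccacdbabba
  20 |  16 | cdbabba
  21 |  17 | dbabba
  22 |   1 | eacaacaacccaccacdbabba

SA = [22, 4, 7, 19, 2, 5, 12, 8, 15, 21, 18, 20, 0, 3, 6, 11, 14, 10, 13, 9, 16, 17, 1]
i: (SA[i-1],SA[i]) lcp shared
  1: (22,4) 1 'a'
  2: (4,7) 3 'aac'
  3: (7,19) 1 'a'
  4: (19,2) 1 'a'
  5: (2,5) 5 'acaac'
  6: (5,12) 2 'ac'
  7: (12,8) 3 'acc'
  8: (8,15) 2 'ac'
  9: (15,21) 0 ''
  10: (21,18) 2 'ba'
  11: (18,20) 1 'b'
  12: (20,0) 1 'b'
  13: (0,3) 0 ''
  14: (3,6) 4 'caac'
  15: (6,11) 2 'ca'
  16: (11,14) 3 'cac'
  17: (14,10) 1 'c'
  18: (10,13) 4 'ccac'
  19: (13,9) 2 'cc'
  20: (9,16) 1 'c'
  21: (16,17) 0 ''
  22: (17,1) 0 ''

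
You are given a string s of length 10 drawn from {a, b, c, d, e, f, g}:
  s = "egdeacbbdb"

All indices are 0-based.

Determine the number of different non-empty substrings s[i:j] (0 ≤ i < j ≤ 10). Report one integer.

rank | idx | suffix
   0 |   4 | acbbdb
   1 |   9 | b
   2 |   6 | bbdb
   3 |   7 | bdb
   4 |   5 | cbbdb
   5 |   8 | db
   6 |   2 | deacbbdb
   7 |   3 | eacbbdb
   8 |   0 | egdeacbbdb
   9 |   1 | gdeacbbdb

SA = [4, 9, 6, 7, 5, 8, 2, 3, 0, 1]
i: (SA[i-1],SA[i]) lcp shared
  1: (4,9) 0 ''
  2: (9,6) 1 'b'
  3: (6,7) 1 'b'
  4: (7,5) 0 ''
  5: (5,8) 0 ''
  6: (8,2) 1 'd'
  7: (2,3) 0 ''
  8: (3,0) 1 'e'
  9: (0,1) 0 ''

n(n+1)/2 = 10·11/2 = 55
Σ LCP = 0 + 0 + 1 + 1 + 0 + 0 + 1 + 0 + 1 + 0 = 4
distinct = 55 − 4 = 51

51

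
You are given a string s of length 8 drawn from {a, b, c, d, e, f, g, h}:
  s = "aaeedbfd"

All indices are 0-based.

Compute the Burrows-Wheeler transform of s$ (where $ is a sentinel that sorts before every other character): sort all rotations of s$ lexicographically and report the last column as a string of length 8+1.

rank  rotation   last
    0  $aaeedbfd  d
    1  aaeedbfd$  $
    2  aeedbfd$a  a
    3  bfd$aaeed  d
    4  d$aaeedbf  f
    5  dbfd$aaee  e
    6  edbfd$aae  e
    7  eedbfd$aa  a
    8  fd$aaeedb  b

d$adfeeab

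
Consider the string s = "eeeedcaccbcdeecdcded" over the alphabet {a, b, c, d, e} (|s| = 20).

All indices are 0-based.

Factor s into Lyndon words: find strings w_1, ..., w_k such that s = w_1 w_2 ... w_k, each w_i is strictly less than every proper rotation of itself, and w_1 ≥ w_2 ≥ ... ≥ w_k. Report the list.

emit factor 1: 'e' (i=0, period=1)
emit factor 2: 'e' (i=1, period=1)
emit factor 3: 'e' (i=2, period=1)
emit factor 4: 'e' (i=3, period=1)
emit factor 5: 'd' (i=4, period=1)
emit factor 6: 'c' (i=5, period=1)
emit factor 7: 'accbcdeecdcded' (i=6, period=14)

["e", "e", "e", "e", "d", "c", "accbcdeecdcded"]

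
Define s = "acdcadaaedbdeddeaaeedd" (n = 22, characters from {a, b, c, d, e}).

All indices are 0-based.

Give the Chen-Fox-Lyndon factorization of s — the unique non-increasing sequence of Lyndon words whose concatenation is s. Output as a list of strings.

["acdcad", "aaedbdeddeaaeedd"]

emit factor 1: 'acdcad' (i=0, period=6)
emit factor 2: 'aaedbdeddeaaeedd' (i=6, period=16)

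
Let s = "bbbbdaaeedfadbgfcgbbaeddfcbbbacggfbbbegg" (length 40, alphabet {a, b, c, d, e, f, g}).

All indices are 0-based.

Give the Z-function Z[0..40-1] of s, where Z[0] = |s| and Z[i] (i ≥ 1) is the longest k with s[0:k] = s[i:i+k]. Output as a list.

[40, 3, 2, 1, 0, 0, 0, 0, 0, 0, 0, 0, 0, 1, 0, 0, 0, 0, 2, 1, 0, 0, 0, 0, 0, 0, 3, 2, 1, 0, 0, 0, 0, 0, 3, 2, 1, 0, 0, 0]

Z[0]=40
i=1: i≥r, start 0; Z[1]=3 scan→box=[1,4)
i=2: min(r-i=2, Z[1]=3)=2; Z[2]=2
i=3: min(r-i=1, Z[2]=2)=1; Z[3]=1
i=4: i≥r, start 0; Z[4]=0
i=5: i≥r, start 0; Z[5]=0
i=6: i≥r, start 0; Z[6]=0
i=7: i≥r, start 0; Z[7]=0
i=8: i≥r, start 0; Z[8]=0
i=9: i≥r, start 0; Z[9]=0
i=10: i≥r, start 0; Z[10]=0
i=11: i≥r, start 0; Z[11]=0
i=12: i≥r, start 0; Z[12]=0
i=13: i≥r, start 0; Z[13]=1 scan→box=[13,14)
i=14: i≥r, start 0; Z[14]=0
i=15: i≥r, start 0; Z[15]=0
i=16: i≥r, start 0; Z[16]=0
i=17: i≥r, start 0; Z[17]=0
i=18: i≥r, start 0; Z[18]=2 scan→box=[18,20)
i=19: min(r-i=1, Z[1]=3)=1; Z[19]=1
i=20: i≥r, start 0; Z[20]=0
i=21: i≥r, start 0; Z[21]=0
i=22: i≥r, start 0; Z[22]=0
i=23: i≥r, start 0; Z[23]=0
i=24: i≥r, start 0; Z[24]=0
i=25: i≥r, start 0; Z[25]=0
i=26: i≥r, start 0; Z[26]=3 scan→box=[26,29)
i=27: min(r-i=2, Z[1]=3)=2; Z[27]=2
i=28: min(r-i=1, Z[2]=2)=1; Z[28]=1
i=29: i≥r, start 0; Z[29]=0
i=30: i≥r, start 0; Z[30]=0
i=31: i≥r, start 0; Z[31]=0
i=32: i≥r, start 0; Z[32]=0
i=33: i≥r, start 0; Z[33]=0
i=34: i≥r, start 0; Z[34]=3 scan→box=[34,37)
i=35: min(r-i=2, Z[1]=3)=2; Z[35]=2
i=36: min(r-i=1, Z[2]=2)=1; Z[36]=1
i=37: i≥r, start 0; Z[37]=0
i=38: i≥r, start 0; Z[38]=0
i=39: i≥r, start 0; Z[39]=0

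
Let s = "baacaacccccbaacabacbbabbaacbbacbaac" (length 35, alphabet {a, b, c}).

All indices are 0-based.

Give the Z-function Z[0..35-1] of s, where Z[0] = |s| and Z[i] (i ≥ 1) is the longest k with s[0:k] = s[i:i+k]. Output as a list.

[35, 0, 0, 0, 0, 0, 0, 0, 0, 0, 0, 5, 0, 0, 0, 0, 2, 0, 0, 1, 2, 0, 1, 4, 0, 0, 0, 1, 2, 0, 0, 4, 0, 0, 0]

Z[0]=35
i=1: outside box; Z[1]=0
i=2: outside box; Z[2]=0
i=3: outside box; Z[3]=0
i=4: outside box; Z[4]=0
i=5: outside box; Z[5]=0
i=6: outside box; Z[6]=0
i=7: outside box; Z[7]=0
i=8: outside box; Z[8]=0
i=9: outside box; Z[9]=0
i=10: outside box; Z[10]=0
i=11: outside box; Z[11]=5 grow→box=[11,16)
i=12: min(r-i=4, Z[1]=0)=0; Z[12]=0
i=13: min(r-i=3, Z[2]=0)=0; Z[13]=0
i=14: min(r-i=2, Z[3]=0)=0; Z[14]=0
i=15: min(r-i=1, Z[4]=0)=0; Z[15]=0
i=16: outside box; Z[16]=2 grow→box=[16,18)
i=17: min(r-i=1, Z[1]=0)=0; Z[17]=0
i=18: outside box; Z[18]=0
i=19: outside box; Z[19]=1 grow→box=[19,20)
i=20: outside box; Z[20]=2 grow→box=[20,22)
i=21: min(r-i=1, Z[1]=0)=0; Z[21]=0
i=22: outside box; Z[22]=1 grow→box=[22,23)
i=23: outside box; Z[23]=4 grow→box=[23,27)
i=24: min(r-i=3, Z[1]=0)=0; Z[24]=0
i=25: min(r-i=2, Z[2]=0)=0; Z[25]=0
i=26: min(r-i=1, Z[3]=0)=0; Z[26]=0
i=27: outside box; Z[27]=1 grow→box=[27,28)
i=28: outside box; Z[28]=2 grow→box=[28,30)
i=29: min(r-i=1, Z[1]=0)=0; Z[29]=0
i=30: outside box; Z[30]=0
i=31: outside box; Z[31]=4 grow→box=[31,35)
i=32: min(r-i=3, Z[1]=0)=0; Z[32]=0
i=33: min(r-i=2, Z[2]=0)=0; Z[33]=0
i=34: min(r-i=1, Z[3]=0)=0; Z[34]=0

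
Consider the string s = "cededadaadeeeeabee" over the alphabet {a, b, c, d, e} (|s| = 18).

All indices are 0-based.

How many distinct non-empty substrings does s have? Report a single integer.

rank→(start, suffix):
  0 → (7, 'aadeeeeabee')
  1 → (14, 'abee')
  2 → (5, 'adaadeeeeabee')
  3 → (8, 'adeeeeabee')
  4 → (15, 'bee')
  5 → (0, 'cededadaadeeeeabee')
  6 → (6, 'daadeeeeabee')
  7 → (4, 'dadaadeeeeabee')
  8 → (2, 'dedadaadeeeeabee')
  9 → (9, 'deeeeabee')
  10 → (17, 'e')
  11 → (13, 'eabee')
  12 → (3, 'edadaadeeeeabee')
  13 → (1, 'ededadaadeeeeabee')
  14 → (16, 'ee')
  15 → (12, 'eeabee')
  16 → (11, 'eeeabee')
  17 → (10, 'eeeeabee')

SA = [7, 14, 5, 8, 15, 0, 6, 4, 2, 9, 17, 13, 3, 1, 16, 12, 11, 10]
i: (SA[i-1],SA[i]) lcp shared
  1: (7,14) 1 'a'
  2: (14,5) 1 'a'
  3: (5,8) 2 'ad'
  4: (8,15) 0 ''
  5: (15,0) 0 ''
  6: (0,6) 0 ''
  7: (6,4) 2 'da'
  8: (4,2) 1 'd'
  9: (2,9) 2 'de'
  10: (9,17) 0 ''
  11: (17,13) 1 'e'
  12: (13,3) 1 'e'
  13: (3,1) 2 'ed'
  14: (1,16) 1 'e'
  15: (16,12) 2 'ee'
  16: (12,11) 2 'ee'
  17: (11,10) 3 'eee'

n(n+1)/2 = 18·19/2 = 171
Σ LCP = 0 + 1 + 1 + 2 + 0 + 0 + 0 + 2 + 1 + 2 + 0 + 1 + 1 + 2 + 1 + 2 + 2 + 3 = 21
distinct = 171 − 21 = 150

150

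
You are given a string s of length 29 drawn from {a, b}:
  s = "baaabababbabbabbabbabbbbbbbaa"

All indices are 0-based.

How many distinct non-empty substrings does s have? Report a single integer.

sorted suffixes:
  #0 SA[0]=28  'a'
  #1 SA[1]=27  'aa'
  #2 SA[2]=1  'aaabababbabbabbabbabbbbbbbaa'
  #3 SA[3]=2  'aabababbabbabbabbabbbbbbbaa'
  #4 SA[4]=3  'abababbabbabbabbabbbbbbbaa'
  #5 SA[5]=5  'ababbabbabbabbabbbbbbbaa'
  #6 SA[6]=7  'abbabbabbabbabbbbbbbaa'
  #7 SA[7]=10  'abbabbabbabbbbbbbaa'
  #8 SA[8]=13  'abbabbabbbbbbbaa'
  #9 SA[9]=16  'abbabbbbbbbaa'
  #10 SA[10]=19  'abbbbbbbaa'
  #11 SA[11]=26  'baa'
  #12 SA[12]=0  'baaabababbabbabbabbabbbbbbbaa'
  #13 SA[13]=4  'bababbabbabbabbabbbbbbbaa'
  #14 SA[14]=6  'babbabbabbabbabbbbbbbaa'
  #15 SA[15]=9  'babbabbabbabbbbbbbaa'
  #16 SA[16]=12  'babbabbabbbbbbbaa'
  #17 SA[17]=15  'babbabbbbbbbaa'
  #18 SA[18]=18  'babbbbbbbaa'
  #19 SA[19]=25  'bbaa'
  #20 SA[20]=8  'bbabbabbabbabbbbbbbaa'
  #21 SA[21]=11  'bbabbabbabbbbbbbaa'
  #22 SA[22]=14  'bbabbabbbbbbbaa'
  #23 SA[23]=17  'bbabbbbbbbaa'
  #24 SA[24]=24  'bbbaa'
  #25 SA[25]=23  'bbbbaa'
  #26 SA[26]=22  'bbbbbaa'
  #27 SA[27]=21  'bbbbbbaa'
  #28 SA[28]=20  'bbbbbbbaa'

SA = [28, 27, 1, 2, 3, 5, 7, 10, 13, 16, 19, 26, 0, 4, 6, 9, 12, 15, 18, 25, 8, 11, 14, 17, 24, 23, 22, 21, 20]
rank  pair      lcp
   1  s[28:],s[27:]  1  'a'
   2  s[27:],s[1:]  2  'aa'
   3  s[1:],s[2:]  2  'aa'
   4  s[2:],s[3:]  1  'a'
   5  s[3:],s[5:]  4  'abab'
   6  s[5:],s[7:]  2  'ab'
   7  s[7:],s[10:]  12  'abbabbabbabb'
   8  s[10:],s[13:]  9  'abbabbabb'
   9  s[13:],s[16:]  6  'abbabb'
  10  s[16:],s[19:]  3  'abb'
  11  s[19:],s[26:]  0  ''
  12  s[26:],s[0:]  3  'baa'
  13  s[0:],s[4:]  2  'ba'
  14  s[4:],s[6:]  3  'bab'
  15  s[6:],s[9:]  13  'babbabbabbabb'
  16  s[9:],s[12:]  10  'babbabbabb'
  17  s[12:],s[15:]  7  'babbabb'
  18  s[15:],s[18:]  4  'babb'
  19  s[18:],s[25:]  1  'b'
  20  s[25:],s[8:]  3  'bba'
  21  s[8:],s[11:]  11  'bbabbabbabb'
  22  s[11:],s[14:]  8  'bbabbabb'
  23  s[14:],s[17:]  5  'bbabb'
  24  s[17:],s[24:]  2  'bb'
  25  s[24:],s[23:]  3  'bbb'
  26  s[23:],s[22:]  4  'bbbb'
  27  s[22:],s[21:]  5  'bbbbb'
  28  s[21:],s[20:]  6  'bbbbbb'

n(n+1)/2 = 29·30/2 = 435
Σ LCP = 0 + 1 + 2 + 2 + 1 + 4 + 2 + 12 + 9 + 6 + 3 + 0 + 3 + 2 + 3 + 13 + 10 + 7 + 4 + 1 + 3 + 11 + 8 + 5 + 2 + 3 + 4 + 5 + 6 = 132
distinct = 435 − 132 = 303

303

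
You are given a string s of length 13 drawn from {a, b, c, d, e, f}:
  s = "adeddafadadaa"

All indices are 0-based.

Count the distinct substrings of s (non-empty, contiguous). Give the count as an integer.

rank→(start, suffix):
  0 → (12, 'a')
  1 → (11, 'aa')
  2 → (9, 'adaa')
  3 → (7, 'adadaa')
  4 → (0, 'adeddafadadaa')
  5 → (5, 'afadadaa')
  6 → (10, 'daa')
  7 → (8, 'dadaa')
  8 → (4, 'dafadadaa')
  9 → (3, 'ddafadadaa')
  10 → (1, 'deddafadadaa')
  11 → (2, 'eddafadadaa')
  12 → (6, 'fadadaa')

SA = [12, 11, 9, 7, 0, 5, 10, 8, 4, 3, 1, 2, 6]
i: (SA[i-1],SA[i]) lcp shared
  1: (12,11) 1 'a'
  2: (11,9) 1 'a'
  3: (9,7) 3 'ada'
  4: (7,0) 2 'ad'
  5: (0,5) 1 'a'
  6: (5,10) 0 ''
  7: (10,8) 2 'da'
  8: (8,4) 2 'da'
  9: (4,3) 1 'd'
  10: (3,1) 1 'd'
  11: (1,2) 0 ''
  12: (2,6) 0 ''

n(n+1)/2 = 13·14/2 = 91
Σ LCP = 0 + 1 + 1 + 3 + 2 + 1 + 0 + 2 + 2 + 1 + 1 + 0 + 0 = 14
distinct = 91 − 14 = 77

77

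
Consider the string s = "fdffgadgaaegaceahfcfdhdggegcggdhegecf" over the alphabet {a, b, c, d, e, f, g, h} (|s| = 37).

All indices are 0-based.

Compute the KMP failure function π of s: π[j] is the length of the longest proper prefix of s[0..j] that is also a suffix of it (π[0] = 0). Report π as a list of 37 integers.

[0, 0, 1, 1, 0, 0, 0, 0, 0, 0, 0, 0, 0, 0, 0, 0, 0, 1, 0, 1, 2, 0, 0, 0, 0, 0, 0, 0, 0, 0, 0, 0, 0, 0, 0, 0, 1]

π[0] = 0
j=1 s[j]='d': π[1]=0 (border '')
j=2 s[j]='f': π[2]=1 (border 'f')
j=3 s[j]='f': k: 1→0; π[3]=1 (border 'f')
j=4 s[j]='g': k: 1→0; π[4]=0 (border '')
j=5 s[j]='a': π[5]=0 (border '')
j=6 s[j]='d': π[6]=0 (border '')
j=7 s[j]='g': π[7]=0 (border '')
j=8 s[j]='a': π[8]=0 (border '')
j=9 s[j]='a': π[9]=0 (border '')
j=10 s[j]='e': π[10]=0 (border '')
j=11 s[j]='g': π[11]=0 (border '')
j=12 s[j]='a': π[12]=0 (border '')
j=13 s[j]='c': π[13]=0 (border '')
j=14 s[j]='e': π[14]=0 (border '')
j=15 s[j]='a': π[15]=0 (border '')
j=16 s[j]='h': π[16]=0 (border '')
j=17 s[j]='f': π[17]=1 (border 'f')
j=18 s[j]='c': k: 1→0; π[18]=0 (border '')
j=19 s[j]='f': π[19]=1 (border 'f')
j=20 s[j]='d': π[20]=2 (border 'fd')
j=21 s[j]='h': k: 2→0; π[21]=0 (border '')
j=22 s[j]='d': π[22]=0 (border '')
j=23 s[j]='g': π[23]=0 (border '')
j=24 s[j]='g': π[24]=0 (border '')
j=25 s[j]='e': π[25]=0 (border '')
j=26 s[j]='g': π[26]=0 (border '')
j=27 s[j]='c': π[27]=0 (border '')
j=28 s[j]='g': π[28]=0 (border '')
j=29 s[j]='g': π[29]=0 (border '')
j=30 s[j]='d': π[30]=0 (border '')
j=31 s[j]='h': π[31]=0 (border '')
j=32 s[j]='e': π[32]=0 (border '')
j=33 s[j]='g': π[33]=0 (border '')
j=34 s[j]='e': π[34]=0 (border '')
j=35 s[j]='c': π[35]=0 (border '')
j=36 s[j]='f': π[36]=1 (border 'f')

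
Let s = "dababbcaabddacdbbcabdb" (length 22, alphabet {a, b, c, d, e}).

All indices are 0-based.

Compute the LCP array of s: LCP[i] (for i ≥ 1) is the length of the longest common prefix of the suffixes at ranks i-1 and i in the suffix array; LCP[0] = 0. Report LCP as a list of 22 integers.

[0, 1, 2, 2, 3, 1, 0, 1, 1, 4, 1, 3, 1, 2, 0, 2, 1, 0, 2, 1, 2, 1]

rank | idx | suffix
   0 |   7 | aabddacdbbcabdb
   1 |   1 | ababbcaabddacdbbcabdb
   2 |   3 | abbcaabddacdbbcabdb
   3 |  18 | abdb
   4 |   8 | abddacdbbcabdb
   5 |  12 | acdbbcabdb
   6 |  21 | b
   7 |   2 | babbcaabddacdbbcabdb
   8 |   4 | bbcaabddacdbbcabdb
   9 |  15 | bbcabdb
  10 |   5 | bcaabddacdbbcabdb
  11 |  16 | bcabdb
  12 |  19 | bdb
  13 |   9 | bddacdbbcabdb
  14 |   6 | caabddacdbbcabdb
  15 |  17 | cabdb
  16 |  13 | cdbbcabdb
  17 |   0 | dababbcaabddacdbbcabdb
  18 |  11 | dacdbbcabdb
  19 |  20 | db
  20 |  14 | dbbcabdb
  21 |  10 | ddacdbbcabdb

SA = [7, 1, 3, 18, 8, 12, 21, 2, 4, 15, 5, 16, 19, 9, 6, 17, 13, 0, 11, 20, 14, 10]
[i] adj suffixes → lcp
  [1] 7/1 → 1 ('a')
  [2] 1/3 → 2 ('ab')
  [3] 3/18 → 2 ('ab')
  [4] 18/8 → 3 ('abd')
  [5] 8/12 → 1 ('a')
  [6] 12/21 → 0 ('')
  [7] 21/2 → 1 ('b')
  [8] 2/4 → 1 ('b')
  [9] 4/15 → 4 ('bbca')
  [10] 15/5 → 1 ('b')
  [11] 5/16 → 3 ('bca')
  [12] 16/19 → 1 ('b')
  [13] 19/9 → 2 ('bd')
  [14] 9/6 → 0 ('')
  [15] 6/17 → 2 ('ca')
  [16] 17/13 → 1 ('c')
  [17] 13/0 → 0 ('')
  [18] 0/11 → 2 ('da')
  [19] 11/20 → 1 ('d')
  [20] 20/14 → 2 ('db')
  [21] 14/10 → 1 ('d')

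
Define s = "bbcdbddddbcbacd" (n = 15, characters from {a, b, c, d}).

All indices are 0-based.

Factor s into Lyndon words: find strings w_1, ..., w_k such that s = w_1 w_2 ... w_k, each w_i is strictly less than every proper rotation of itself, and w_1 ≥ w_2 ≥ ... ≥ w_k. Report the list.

emit factor 1: 'bbcdbddddbc' (i=0, period=11)
emit factor 2: 'b' (i=11, period=1)
emit factor 3: 'acd' (i=12, period=3)

["bbcdbddddbc", "b", "acd"]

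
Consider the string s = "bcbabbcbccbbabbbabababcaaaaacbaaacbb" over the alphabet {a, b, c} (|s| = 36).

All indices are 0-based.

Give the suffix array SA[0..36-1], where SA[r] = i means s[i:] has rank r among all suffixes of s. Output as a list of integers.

sorted suffixes:
  #0 SA[0]=23  'aaaaacbaaacbb'
  #1 SA[1]=24  'aaaacbaaacbb'
  #2 SA[2]=25  'aaacbaaacbb'
  #3 SA[3]=30  'aaacbb'
  #4 SA[4]=26  'aacbaaacbb'
  #5 SA[5]=31  'aacbb'
  #6 SA[6]=16  'abababcaaaaacbaaacbb'
  #7 SA[7]=18  'ababcaaaaacbaaacbb'
  #8 SA[8]=12  'abbbabababcaaaaacbaaacbb'
  #9 SA[9]=3  'abbcbccbbabbbabababcaaaaacbaaacbb'
  #10 SA[10]=20  'abcaaaaacbaaacbb'
  #11 SA[11]=27  'acbaaacbb'
  #12 SA[12]=32  'acbb'
  #13 SA[13]=35  'b'
  #14 SA[14]=29  'baaacbb'
  #15 SA[15]=15  'babababcaaaaacbaaacbb'
  #16 SA[16]=17  'bababcaaaaacbaaacbb'
  #17 SA[17]=11  'babbbabababcaaaaacbaaacbb'
  #18 SA[18]=2  'babbcbccbbabbbabababcaaaaacbaaacbb'
  #19 SA[19]=19  'babcaaaaacbaaacbb'
  #20 SA[20]=34  'bb'
  #21 SA[21]=14  'bbabababcaaaaacbaaacbb'
  #22 SA[22]=10  'bbabbbabababcaaaaacbaaacbb'
  #23 SA[23]=13  'bbbabababcaaaaacbaaacbb'
  #24 SA[24]=4  'bbcbccbbabbbabababcaaaaacbaaacbb'
  #25 SA[25]=21  'bcaaaaacbaaacbb'
  #26 SA[26]=0  'bcbabbcbccbbabbbabababcaaaaacbaaacbb'
  #27 SA[27]=5  'bcbccbbabbbabababcaaaaacbaaacbb'
  #28 SA[28]=7  'bccbbabbbabababcaaaaacbaaacbb'
  #29 SA[29]=22  'caaaaacbaaacbb'
  #30 SA[30]=28  'cbaaacbb'
  #31 SA[31]=1  'cbabbcbccbbabbbabababcaaaaacbaaacbb'
  #32 SA[32]=33  'cbb'
  #33 SA[33]=9  'cbbabbbabababcaaaaacbaaacbb'
  #34 SA[34]=6  'cbccbbabbbabababcaaaaacbaaacbb'
  #35 SA[35]=8  'ccbbabbbabababcaaaaacbaaacbb'

[23, 24, 25, 30, 26, 31, 16, 18, 12, 3, 20, 27, 32, 35, 29, 15, 17, 11, 2, 19, 34, 14, 10, 13, 4, 21, 0, 5, 7, 22, 28, 1, 33, 9, 6, 8]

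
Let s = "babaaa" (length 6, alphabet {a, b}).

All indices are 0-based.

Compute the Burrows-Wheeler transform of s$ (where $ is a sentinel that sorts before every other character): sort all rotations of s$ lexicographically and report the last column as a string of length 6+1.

rank  rotation last
    0  $babaaa  a
    1  a$babaa  a
    2  aa$baba  a
    3  aaa$bab  b
    4  abaaa$b  b
    5  baaa$ba  a
    6  babaaa$  $

aaabba$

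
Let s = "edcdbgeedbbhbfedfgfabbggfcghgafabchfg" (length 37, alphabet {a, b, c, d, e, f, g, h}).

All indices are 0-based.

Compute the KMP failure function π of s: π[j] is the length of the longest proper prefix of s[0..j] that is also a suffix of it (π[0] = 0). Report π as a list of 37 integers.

[0, 0, 0, 0, 0, 0, 1, 1, 2, 0, 0, 0, 0, 0, 1, 2, 0, 0, 0, 0, 0, 0, 0, 0, 0, 0, 0, 0, 0, 0, 0, 0, 0, 0, 0, 0, 0]

π[0] = 0
j=1 s[j]='d': π[1]=0 (border '')
j=2 s[j]='c': π[2]=0 (border '')
j=3 s[j]='d': π[3]=0 (border '')
j=4 s[j]='b': π[4]=0 (border '')
j=5 s[j]='g': π[5]=0 (border '')
j=6 s[j]='e': π[6]=1 (border 'e')
j=7 s[j]='e': k: 1→0; π[7]=1 (border 'e')
j=8 s[j]='d': π[8]=2 (border 'ed')
j=9 s[j]='b': k: 2→0; π[9]=0 (border '')
j=10 s[j]='b': π[10]=0 (border '')
j=11 s[j]='h': π[11]=0 (border '')
j=12 s[j]='b': π[12]=0 (border '')
j=13 s[j]='f': π[13]=0 (border '')
j=14 s[j]='e': π[14]=1 (border 'e')
j=15 s[j]='d': π[15]=2 (border 'ed')
j=16 s[j]='f': k: 2→0; π[16]=0 (border '')
j=17 s[j]='g': π[17]=0 (border '')
j=18 s[j]='f': π[18]=0 (border '')
j=19 s[j]='a': π[19]=0 (border '')
j=20 s[j]='b': π[20]=0 (border '')
j=21 s[j]='b': π[21]=0 (border '')
j=22 s[j]='g': π[22]=0 (border '')
j=23 s[j]='g': π[23]=0 (border '')
j=24 s[j]='f': π[24]=0 (border '')
j=25 s[j]='c': π[25]=0 (border '')
j=26 s[j]='g': π[26]=0 (border '')
j=27 s[j]='h': π[27]=0 (border '')
j=28 s[j]='g': π[28]=0 (border '')
j=29 s[j]='a': π[29]=0 (border '')
j=30 s[j]='f': π[30]=0 (border '')
j=31 s[j]='a': π[31]=0 (border '')
j=32 s[j]='b': π[32]=0 (border '')
j=33 s[j]='c': π[33]=0 (border '')
j=34 s[j]='h': π[34]=0 (border '')
j=35 s[j]='f': π[35]=0 (border '')
j=36 s[j]='g': π[36]=0 (border '')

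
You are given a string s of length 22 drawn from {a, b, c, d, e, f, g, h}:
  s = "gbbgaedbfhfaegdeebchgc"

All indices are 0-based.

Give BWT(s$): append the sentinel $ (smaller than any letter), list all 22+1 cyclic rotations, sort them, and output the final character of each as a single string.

cgfgedbgbegeadahbb$hefc

rank  rotation                 last
    0  $gbbgaedbfhfaegdeebchgc  c
    1  aedbfhfaegdeebchgc$gbbg  g
    2  aegdeebchgc$gbbgaedbfhf  f
    3  bbgaedbfhfaegdeebchgc$g  g
    4  bchgc$gbbgaedbfhfaegdee  e
    5  bfhfaegdeebchgc$gbbgaed  d
    6  bgaedbfhfaegdeebchgc$gb  b
    7  c$gbbgaedbfhfaegdeebchg  g
    8  chgc$gbbgaedbfhfaegdeeb  b
    9  dbfhfaegdeebchgc$gbbgae  e
   10  deebchgc$gbbgaedbfhfaeg  g
   11  ebchgc$gbbgaedbfhfaegde  e
   12  edbfhfaegdeebchgc$gbbga  a
   13  eebchgc$gbbgaedbfhfaegd  d
   14  egdeebchgc$gbbgaedbfhfa  a
   15  faegdeebchgc$gbbgaedbfh  h
   16  fhfaegdeebchgc$gbbgaedb  b
   17  gaedbfhfaegdeebchgc$gbb  b
   18  gbbgaedbfhfaegdeebchgc$  $
   19  gc$gbbgaedbfhfaegdeebch  h
   20  gdeebchgc$gbbgaedbfhfae  e
   21  hfaegdeebchgc$gbbgaedbf  f
   22  hgc$gbbgaedbfhfaegdeebc  c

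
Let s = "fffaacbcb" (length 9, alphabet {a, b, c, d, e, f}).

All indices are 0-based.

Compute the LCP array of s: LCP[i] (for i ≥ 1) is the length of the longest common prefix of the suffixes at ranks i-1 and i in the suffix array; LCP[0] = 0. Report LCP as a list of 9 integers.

sorted suffixes:
  #0 SA[0]=3  'aacbcb'
  #1 SA[1]=4  'acbcb'
  #2 SA[2]=8  'b'
  #3 SA[3]=6  'bcb'
  #4 SA[4]=7  'cb'
  #5 SA[5]=5  'cbcb'
  #6 SA[6]=2  'faacbcb'
  #7 SA[7]=1  'ffaacbcb'
  #8 SA[8]=0  'fffaacbcb'

SA = [3, 4, 8, 6, 7, 5, 2, 1, 0]
i: (SA[i-1],SA[i]) lcp shared
  1: (3,4) 1 'a'
  2: (4,8) 0 ''
  3: (8,6) 1 'b'
  4: (6,7) 0 ''
  5: (7,5) 2 'cb'
  6: (5,2) 0 ''
  7: (2,1) 1 'f'
  8: (1,0) 2 'ff'

[0, 1, 0, 1, 0, 2, 0, 1, 2]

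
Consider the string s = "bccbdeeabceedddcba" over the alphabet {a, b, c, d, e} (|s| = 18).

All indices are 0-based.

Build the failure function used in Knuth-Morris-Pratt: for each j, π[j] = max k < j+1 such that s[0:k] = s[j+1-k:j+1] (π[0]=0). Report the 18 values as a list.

[0, 0, 0, 1, 0, 0, 0, 0, 1, 2, 0, 0, 0, 0, 0, 0, 1, 0]

π[0] = 0
j=1 s[j]='c': π[1]=0 (border '')
j=2 s[j]='c': π[2]=0 (border '')
j=3 s[j]='b': π[3]=1 (border 'b')
j=4 s[j]='d': k: 1→0; π[4]=0 (border '')
j=5 s[j]='e': π[5]=0 (border '')
j=6 s[j]='e': π[6]=0 (border '')
j=7 s[j]='a': π[7]=0 (border '')
j=8 s[j]='b': π[8]=1 (border 'b')
j=9 s[j]='c': π[9]=2 (border 'bc')
j=10 s[j]='e': k: 2→0; π[10]=0 (border '')
j=11 s[j]='e': π[11]=0 (border '')
j=12 s[j]='d': π[12]=0 (border '')
j=13 s[j]='d': π[13]=0 (border '')
j=14 s[j]='d': π[14]=0 (border '')
j=15 s[j]='c': π[15]=0 (border '')
j=16 s[j]='b': π[16]=1 (border 'b')
j=17 s[j]='a': k: 1→0; π[17]=0 (border '')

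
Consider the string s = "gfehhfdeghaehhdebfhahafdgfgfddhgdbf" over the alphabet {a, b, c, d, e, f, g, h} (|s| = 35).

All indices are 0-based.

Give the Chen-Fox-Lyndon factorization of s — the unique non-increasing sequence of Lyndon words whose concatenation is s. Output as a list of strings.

emit factor 1: 'g' (i=0, period=1)
emit factor 2: 'f' (i=1, period=1)
emit factor 3: 'ehhf' (i=2, period=4)
emit factor 4: 'degh' (i=6, period=4)
emit factor 5: 'aehhdebfhahafdgfgfddhgdbf' (i=10, period=25)

["g", "f", "ehhf", "degh", "aehhdebfhahafdgfgfddhgdbf"]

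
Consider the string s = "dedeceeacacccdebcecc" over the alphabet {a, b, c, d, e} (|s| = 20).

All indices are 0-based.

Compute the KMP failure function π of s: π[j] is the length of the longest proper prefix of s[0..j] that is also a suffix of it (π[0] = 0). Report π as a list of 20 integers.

[0, 0, 1, 2, 0, 0, 0, 0, 0, 0, 0, 0, 0, 1, 2, 0, 0, 0, 0, 0]

π[0] = 0
j=1 s[j]='e': π[1]=0 (border '')
j=2 s[j]='d': π[2]=1 (border 'd')
j=3 s[j]='e': π[3]=2 (border 'de')
j=4 s[j]='c': k: 2→0; π[4]=0 (border '')
j=5 s[j]='e': π[5]=0 (border '')
j=6 s[j]='e': π[6]=0 (border '')
j=7 s[j]='a': π[7]=0 (border '')
j=8 s[j]='c': π[8]=0 (border '')
j=9 s[j]='a': π[9]=0 (border '')
j=10 s[j]='c': π[10]=0 (border '')
j=11 s[j]='c': π[11]=0 (border '')
j=12 s[j]='c': π[12]=0 (border '')
j=13 s[j]='d': π[13]=1 (border 'd')
j=14 s[j]='e': π[14]=2 (border 'de')
j=15 s[j]='b': k: 2→0; π[15]=0 (border '')
j=16 s[j]='c': π[16]=0 (border '')
j=17 s[j]='e': π[17]=0 (border '')
j=18 s[j]='c': π[18]=0 (border '')
j=19 s[j]='c': π[19]=0 (border '')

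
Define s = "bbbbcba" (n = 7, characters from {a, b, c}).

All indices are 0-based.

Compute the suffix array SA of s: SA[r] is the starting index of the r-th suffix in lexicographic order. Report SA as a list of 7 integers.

rank | idx | suffix
   0 |   6 | a
   1 |   5 | ba
   2 |   0 | bbbbcba
   3 |   1 | bbbcba
   4 |   2 | bbcba
   5 |   3 | bcba
   6 |   4 | cba

[6, 5, 0, 1, 2, 3, 4]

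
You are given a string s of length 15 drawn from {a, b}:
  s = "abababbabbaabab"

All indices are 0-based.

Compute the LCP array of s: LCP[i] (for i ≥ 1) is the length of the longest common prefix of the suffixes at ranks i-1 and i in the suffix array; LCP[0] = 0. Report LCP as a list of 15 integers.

rank | idx | suffix
   0 |  10 | aabab
   1 |  13 | ab
   2 |  11 | abab
   3 |   0 | abababbabbaabab
   4 |   2 | ababbabbaabab
   5 |   7 | abbaabab
   6 |   4 | abbabbaabab
   7 |  14 | b
   8 |   9 | baabab
   9 |  12 | bab
  10 |   1 | bababbabbaabab
  11 |   6 | babbaabab
  12 |   3 | babbabbaabab
  13 |   8 | bbaabab
  14 |   5 | bbabbaabab

SA = [10, 13, 11, 0, 2, 7, 4, 14, 9, 12, 1, 6, 3, 8, 5]
rank  pair      lcp
   1  s[10:],s[13:]  1  'a'
   2  s[13:],s[11:]  2  'ab'
   3  s[11:],s[0:]  4  'abab'
   4  s[0:],s[2:]  4  'abab'
   5  s[2:],s[7:]  2  'ab'
   6  s[7:],s[4:]  4  'abba'
   7  s[4:],s[14:]  0  ''
   8  s[14:],s[9:]  1  'b'
   9  s[9:],s[12:]  2  'ba'
  10  s[12:],s[1:]  3  'bab'
  11  s[1:],s[6:]  3  'bab'
  12  s[6:],s[3:]  5  'babba'
  13  s[3:],s[8:]  1  'b'
  14  s[8:],s[5:]  3  'bba'

[0, 1, 2, 4, 4, 2, 4, 0, 1, 2, 3, 3, 5, 1, 3]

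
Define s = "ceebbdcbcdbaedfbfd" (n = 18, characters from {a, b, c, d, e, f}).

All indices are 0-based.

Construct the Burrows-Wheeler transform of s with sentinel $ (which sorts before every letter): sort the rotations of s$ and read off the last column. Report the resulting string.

rank  rotation             last
    0  $ceebbdcbcdbaedfbfd  d
    1  aedfbfd$ceebbdcbcdb  b
    2  baedfbfd$ceebbdcbcd  d
    3  bbdcbcdbaedfbfd$cee  e
    4  bcdbaedfbfd$ceebbdc  c
    5  bdcbcdbaedfbfd$ceeb  b
    6  bfd$ceebbdcbcdbaedf  f
    7  cbcdbaedfbfd$ceebbd  d
    8  cdbaedfbfd$ceebbdcb  b
    9  ceebbdcbcdbaedfbfd$  $
   10  d$ceebbdcbcdbaedfbf  f
   11  dbaedfbfd$ceebbdcbc  c
   12  dcbcdbaedfbfd$ceebb  b
   13  dfbfd$ceebbdcbcdbae  e
   14  ebbdcbcdbaedfbfd$ce  e
   15  edfbfd$ceebbdcbcdba  a
   16  eebbdcbcdbaedfbfd$c  c
   17  fbfd$ceebbdcbcdbaed  d
   18  fd$ceebbdcbcdbaedfb  b

dbdecbfdb$fcbeeacdb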